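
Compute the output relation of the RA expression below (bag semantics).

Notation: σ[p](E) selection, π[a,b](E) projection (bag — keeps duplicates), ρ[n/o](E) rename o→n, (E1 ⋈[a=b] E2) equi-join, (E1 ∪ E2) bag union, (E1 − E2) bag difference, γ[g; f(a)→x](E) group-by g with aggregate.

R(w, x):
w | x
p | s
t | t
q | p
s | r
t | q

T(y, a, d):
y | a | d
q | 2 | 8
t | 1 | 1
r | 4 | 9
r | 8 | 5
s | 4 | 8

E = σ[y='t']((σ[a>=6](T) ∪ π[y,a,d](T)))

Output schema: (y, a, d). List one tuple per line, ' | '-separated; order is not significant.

Per-node cardinality:
  T → 5
  σ[a>=6](T) → 1
  T → 5
  π[y,a,d](T) → 5
  (σ[a>=6](T) ∪ π[y,a,d](T)) → 6
  σ[y='t']((σ[a>=6](T) ∪ π[y,a,d](T))) → 1

== RESULT ==
y | a | d
t | 1 | 1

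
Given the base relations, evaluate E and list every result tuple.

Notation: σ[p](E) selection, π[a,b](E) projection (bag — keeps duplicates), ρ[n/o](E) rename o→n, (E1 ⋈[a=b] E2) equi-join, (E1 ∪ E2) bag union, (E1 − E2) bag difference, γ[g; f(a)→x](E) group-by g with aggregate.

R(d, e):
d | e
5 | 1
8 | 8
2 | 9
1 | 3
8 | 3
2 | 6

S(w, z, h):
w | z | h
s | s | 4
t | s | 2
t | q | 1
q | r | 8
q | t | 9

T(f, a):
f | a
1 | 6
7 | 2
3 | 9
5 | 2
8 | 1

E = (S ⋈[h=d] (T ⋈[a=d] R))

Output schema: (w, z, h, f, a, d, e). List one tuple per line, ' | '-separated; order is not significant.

Stepwise |·|:
  S → 5
  T → 5
  R → 6
  (T ⋈[a=d] R) → 5
  (S ⋈[h=d] (T ⋈[a=d] R)) → 5

== RESULT ==
w | z | h | f | a | d | e
t | q | 1 | 8 | 1 | 1 | 3
t | s | 2 | 5 | 2 | 2 | 6
t | s | 2 | 5 | 2 | 2 | 9
t | s | 2 | 7 | 2 | 2 | 6
t | s | 2 | 7 | 2 | 2 | 9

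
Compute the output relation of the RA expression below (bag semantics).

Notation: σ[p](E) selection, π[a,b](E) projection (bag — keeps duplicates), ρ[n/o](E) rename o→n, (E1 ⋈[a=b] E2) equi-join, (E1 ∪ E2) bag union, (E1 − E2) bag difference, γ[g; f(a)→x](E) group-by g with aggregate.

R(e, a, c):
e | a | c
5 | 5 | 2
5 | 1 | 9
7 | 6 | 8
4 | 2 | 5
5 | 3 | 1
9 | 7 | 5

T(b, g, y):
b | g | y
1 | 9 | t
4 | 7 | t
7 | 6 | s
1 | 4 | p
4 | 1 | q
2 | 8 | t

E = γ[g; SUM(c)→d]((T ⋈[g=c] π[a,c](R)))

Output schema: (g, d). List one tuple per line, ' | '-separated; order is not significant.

Per-node cardinality:
  T → 6
  R → 6
  π[a,c](R) → 6
  (T ⋈[g=c] π[a,c](R)) → 3
  γ[g; SUM(c)→d]((T ⋈[g=c] π[a,c](R))) → 3

== RESULT ==
g | d
1 | 1
8 | 8
9 | 9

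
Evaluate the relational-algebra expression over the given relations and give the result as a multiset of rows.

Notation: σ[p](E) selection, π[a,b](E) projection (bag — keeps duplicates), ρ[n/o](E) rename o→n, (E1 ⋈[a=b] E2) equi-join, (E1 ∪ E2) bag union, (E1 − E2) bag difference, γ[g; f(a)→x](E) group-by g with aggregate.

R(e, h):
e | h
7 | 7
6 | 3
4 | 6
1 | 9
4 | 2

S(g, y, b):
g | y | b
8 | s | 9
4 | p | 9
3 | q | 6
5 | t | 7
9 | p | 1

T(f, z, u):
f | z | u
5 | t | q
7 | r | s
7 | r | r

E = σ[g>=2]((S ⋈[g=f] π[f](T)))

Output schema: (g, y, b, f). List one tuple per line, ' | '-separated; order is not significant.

Subexpression sizes:
  S → 5
  T → 3
  π[f](T) → 3
  (S ⋈[g=f] π[f](T)) → 1
  σ[g>=2]((S ⋈[g=f] π[f](T))) → 1

== RESULT ==
g | y | b | f
5 | t | 7 | 5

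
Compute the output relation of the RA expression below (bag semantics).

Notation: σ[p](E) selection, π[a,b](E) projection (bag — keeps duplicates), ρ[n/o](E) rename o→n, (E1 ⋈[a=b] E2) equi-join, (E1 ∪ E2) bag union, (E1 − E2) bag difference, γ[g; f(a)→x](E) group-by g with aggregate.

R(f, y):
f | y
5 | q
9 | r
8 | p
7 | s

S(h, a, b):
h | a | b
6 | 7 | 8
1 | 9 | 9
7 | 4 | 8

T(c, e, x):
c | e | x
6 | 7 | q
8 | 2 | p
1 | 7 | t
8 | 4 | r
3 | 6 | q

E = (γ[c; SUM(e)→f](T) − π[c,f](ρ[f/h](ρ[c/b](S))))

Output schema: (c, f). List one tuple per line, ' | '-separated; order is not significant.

Stepwise |·|:
  T → 5
  γ[c; SUM(e)→f](T) → 4
  S → 3
  ρ[c/b](S) → 3
  ρ[f/h](ρ[c/b](S)) → 3
  π[c,f](ρ[f/h](ρ[c/b](S))) → 3
  (γ[c; SUM(e)→f](T) − π[c,f](ρ[f/h](ρ[c/b](S)))) → 3

== RESULT ==
c | f
1 | 7
3 | 6
6 | 7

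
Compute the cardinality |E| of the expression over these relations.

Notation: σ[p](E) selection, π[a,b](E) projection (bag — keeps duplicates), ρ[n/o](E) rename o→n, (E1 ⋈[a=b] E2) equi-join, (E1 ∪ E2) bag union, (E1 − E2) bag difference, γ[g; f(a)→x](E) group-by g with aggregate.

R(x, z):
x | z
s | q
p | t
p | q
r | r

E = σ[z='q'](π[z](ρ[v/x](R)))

Row counts bottom-up:
  R → 4
  ρ[v/x](R) → 4
  π[z](ρ[v/x](R)) → 4
  σ[z='q'](π[z](ρ[v/x](R))) → 2

|E| = 2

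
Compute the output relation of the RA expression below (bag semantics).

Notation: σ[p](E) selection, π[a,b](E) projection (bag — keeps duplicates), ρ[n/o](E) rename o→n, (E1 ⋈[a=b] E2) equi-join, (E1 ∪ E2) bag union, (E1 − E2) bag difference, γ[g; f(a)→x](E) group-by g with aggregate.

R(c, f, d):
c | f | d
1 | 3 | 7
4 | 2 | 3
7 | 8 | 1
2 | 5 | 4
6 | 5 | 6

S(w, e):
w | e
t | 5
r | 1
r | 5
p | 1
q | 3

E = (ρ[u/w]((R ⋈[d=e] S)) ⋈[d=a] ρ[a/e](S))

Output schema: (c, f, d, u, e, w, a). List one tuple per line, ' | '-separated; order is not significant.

Row counts bottom-up:
  R → 5
  S → 5
  (R ⋈[d=e] S) → 3
  ρ[u/w]((R ⋈[d=e] S)) → 3
  S → 5
  ρ[a/e](S) → 5
  (ρ[u/w]((R ⋈[d=e] S)) ⋈[d=a] ρ[a/e](S)) → 5

== RESULT ==
c | f | d | u | e | w | a
4 | 2 | 3 | q | 3 | q | 3
7 | 8 | 1 | p | 1 | p | 1
7 | 8 | 1 | p | 1 | r | 1
7 | 8 | 1 | r | 1 | p | 1
7 | 8 | 1 | r | 1 | r | 1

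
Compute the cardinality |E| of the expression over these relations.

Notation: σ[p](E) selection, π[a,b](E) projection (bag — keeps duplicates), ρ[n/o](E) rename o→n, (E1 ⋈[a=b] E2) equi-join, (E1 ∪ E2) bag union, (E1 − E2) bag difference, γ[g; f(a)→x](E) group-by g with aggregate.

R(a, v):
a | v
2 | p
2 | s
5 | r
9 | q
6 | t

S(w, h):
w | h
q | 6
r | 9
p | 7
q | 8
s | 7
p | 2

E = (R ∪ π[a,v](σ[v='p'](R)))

Subexpression sizes:
  R → 5
  R → 5
  σ[v='p'](R) → 1
  π[a,v](σ[v='p'](R)) → 1
  (R ∪ π[a,v](σ[v='p'](R))) → 6

|E| = 6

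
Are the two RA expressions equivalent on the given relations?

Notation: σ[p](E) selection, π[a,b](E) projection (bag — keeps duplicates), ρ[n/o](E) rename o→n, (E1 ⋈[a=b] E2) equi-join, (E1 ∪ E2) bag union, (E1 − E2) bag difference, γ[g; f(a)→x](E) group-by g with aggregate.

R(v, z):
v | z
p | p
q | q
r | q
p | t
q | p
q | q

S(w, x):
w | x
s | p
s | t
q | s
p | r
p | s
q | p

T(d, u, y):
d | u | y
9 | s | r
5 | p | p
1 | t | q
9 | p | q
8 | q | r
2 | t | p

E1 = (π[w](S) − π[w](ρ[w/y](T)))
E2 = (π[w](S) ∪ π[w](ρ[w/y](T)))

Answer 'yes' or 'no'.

E1 stepwise |·|:
  S → 6
  π[w](S) → 6
  T → 6
  ρ[w/y](T) → 6
  π[w](ρ[w/y](T)) → 6
  (π[w](S) − π[w](ρ[w/y](T))) → 2
E2 stepwise |·|:
  S → 6
  π[w](S) → 6
  T → 6
  ρ[w/y](T) → 6
  π[w](ρ[w/y](T)) → 6
  (π[w](S) ∪ π[w](ρ[w/y](T))) → 12

E1 result:
w
s
s
E2 result:
w
p
p
p
p
q
q
q
q
r
r
s
s
Witness: ('p',) appears 0× in E1 but 4× in E2.

no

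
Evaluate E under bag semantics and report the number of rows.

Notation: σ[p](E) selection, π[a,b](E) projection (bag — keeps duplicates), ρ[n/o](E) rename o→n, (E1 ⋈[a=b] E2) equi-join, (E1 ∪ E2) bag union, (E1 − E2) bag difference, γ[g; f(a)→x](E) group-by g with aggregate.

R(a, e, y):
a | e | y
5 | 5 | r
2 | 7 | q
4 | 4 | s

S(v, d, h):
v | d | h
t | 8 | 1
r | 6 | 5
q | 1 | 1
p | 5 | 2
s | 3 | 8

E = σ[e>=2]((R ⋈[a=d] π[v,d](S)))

Per-node cardinality:
  R → 3
  S → 5
  π[v,d](S) → 5
  (R ⋈[a=d] π[v,d](S)) → 1
  σ[e>=2]((R ⋈[a=d] π[v,d](S))) → 1

|E| = 1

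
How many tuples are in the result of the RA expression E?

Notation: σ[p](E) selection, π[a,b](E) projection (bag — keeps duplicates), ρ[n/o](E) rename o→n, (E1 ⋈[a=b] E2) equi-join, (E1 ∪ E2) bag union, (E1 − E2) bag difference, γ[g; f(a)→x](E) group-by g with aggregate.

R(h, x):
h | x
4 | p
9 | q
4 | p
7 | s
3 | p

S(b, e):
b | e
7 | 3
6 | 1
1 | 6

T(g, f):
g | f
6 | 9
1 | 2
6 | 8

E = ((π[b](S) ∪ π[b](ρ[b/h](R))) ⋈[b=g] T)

Row counts bottom-up:
  S → 3
  π[b](S) → 3
  R → 5
  ρ[b/h](R) → 5
  π[b](ρ[b/h](R)) → 5
  (π[b](S) ∪ π[b](ρ[b/h](R))) → 8
  T → 3
  ((π[b](S) ∪ π[b](ρ[b/h](R))) ⋈[b=g] T) → 3

|E| = 3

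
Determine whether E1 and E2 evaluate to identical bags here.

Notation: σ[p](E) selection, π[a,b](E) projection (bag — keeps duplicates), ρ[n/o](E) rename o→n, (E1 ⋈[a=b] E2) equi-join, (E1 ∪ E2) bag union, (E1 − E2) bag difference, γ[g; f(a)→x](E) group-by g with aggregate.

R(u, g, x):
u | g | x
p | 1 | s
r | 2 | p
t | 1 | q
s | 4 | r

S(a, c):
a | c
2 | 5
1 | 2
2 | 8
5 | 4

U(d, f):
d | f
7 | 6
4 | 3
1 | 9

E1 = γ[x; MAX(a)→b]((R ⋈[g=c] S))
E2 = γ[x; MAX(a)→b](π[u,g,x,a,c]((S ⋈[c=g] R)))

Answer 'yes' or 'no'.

E1 row counts bottom-up:
  R → 4
  S → 4
  (R ⋈[g=c] S) → 2
  γ[x; MAX(a)→b]((R ⋈[g=c] S)) → 2
E2 row counts bottom-up:
  S → 4
  R → 4
  (S ⋈[c=g] R) → 2
  π[u,g,x,a,c]((S ⋈[c=g] R)) → 2
  γ[x; MAX(a)→b](π[u,g,x,a,c]((S ⋈[c=g] R))) → 2

E1 and E2 produce the same multiset:
x | b
p | 1
r | 5

yes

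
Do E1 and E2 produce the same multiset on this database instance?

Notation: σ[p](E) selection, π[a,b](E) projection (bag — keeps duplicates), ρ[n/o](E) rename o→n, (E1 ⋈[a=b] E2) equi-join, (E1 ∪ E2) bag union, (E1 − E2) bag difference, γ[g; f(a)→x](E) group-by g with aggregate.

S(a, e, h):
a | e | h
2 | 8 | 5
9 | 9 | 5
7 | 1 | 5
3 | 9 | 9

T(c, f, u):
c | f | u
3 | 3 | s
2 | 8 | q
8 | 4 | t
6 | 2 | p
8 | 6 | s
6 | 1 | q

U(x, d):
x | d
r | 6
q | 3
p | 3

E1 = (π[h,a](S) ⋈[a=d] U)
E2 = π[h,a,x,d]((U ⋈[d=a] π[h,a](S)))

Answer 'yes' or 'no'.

E1 row counts bottom-up:
  S → 4
  π[h,a](S) → 4
  U → 3
  (π[h,a](S) ⋈[a=d] U) → 2
E2 row counts bottom-up:
  U → 3
  S → 4
  π[h,a](S) → 4
  (U ⋈[d=a] π[h,a](S)) → 2
  π[h,a,x,d]((U ⋈[d=a] π[h,a](S))) → 2

E1 and E2 produce the same multiset:
h | a | x | d
9 | 3 | p | 3
9 | 3 | q | 3

yes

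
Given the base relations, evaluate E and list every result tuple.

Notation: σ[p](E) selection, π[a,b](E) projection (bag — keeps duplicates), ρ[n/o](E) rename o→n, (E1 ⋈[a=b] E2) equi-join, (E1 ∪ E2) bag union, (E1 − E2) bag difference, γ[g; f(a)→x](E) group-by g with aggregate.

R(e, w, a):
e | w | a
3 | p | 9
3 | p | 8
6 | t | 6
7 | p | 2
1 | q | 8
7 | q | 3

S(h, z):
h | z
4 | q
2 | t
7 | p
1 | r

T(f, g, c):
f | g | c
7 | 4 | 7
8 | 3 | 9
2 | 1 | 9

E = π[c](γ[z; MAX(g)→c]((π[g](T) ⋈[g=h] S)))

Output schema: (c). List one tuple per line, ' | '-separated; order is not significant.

Row counts bottom-up:
  T → 3
  π[g](T) → 3
  S → 4
  (π[g](T) ⋈[g=h] S) → 2
  γ[z; MAX(g)→c]((π[g](T) ⋈[g=h] S)) → 2
  π[c](γ[z; MAX(g)→c]((π[g](T) ⋈[g=h] S))) → 2

== RESULT ==
c
1
4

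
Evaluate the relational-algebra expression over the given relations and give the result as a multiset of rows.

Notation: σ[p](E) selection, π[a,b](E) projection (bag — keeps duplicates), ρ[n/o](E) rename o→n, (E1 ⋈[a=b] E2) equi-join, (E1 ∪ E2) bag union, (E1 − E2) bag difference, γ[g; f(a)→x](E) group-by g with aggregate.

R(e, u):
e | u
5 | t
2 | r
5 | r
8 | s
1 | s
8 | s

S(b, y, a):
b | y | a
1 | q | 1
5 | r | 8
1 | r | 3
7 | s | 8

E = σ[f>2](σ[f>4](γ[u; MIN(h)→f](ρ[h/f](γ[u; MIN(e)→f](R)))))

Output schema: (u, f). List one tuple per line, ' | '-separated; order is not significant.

Per-node cardinality:
  R → 6
  γ[u; MIN(e)→f](R) → 3
  ρ[h/f](γ[u; MIN(e)→f](R)) → 3
  γ[u; MIN(h)→f](ρ[h/f](γ[u; MIN(e)→f](R))) → 3
  σ[f>4](γ[u; MIN(h)→f](ρ[h/f](γ[u; MIN(e)→f](R)))) → 1
  σ[f>2](σ[f>4](γ[u; MIN(h)→f](ρ[h/f](γ[u; MIN(e)→f](R))))) → 1

== RESULT ==
u | f
t | 5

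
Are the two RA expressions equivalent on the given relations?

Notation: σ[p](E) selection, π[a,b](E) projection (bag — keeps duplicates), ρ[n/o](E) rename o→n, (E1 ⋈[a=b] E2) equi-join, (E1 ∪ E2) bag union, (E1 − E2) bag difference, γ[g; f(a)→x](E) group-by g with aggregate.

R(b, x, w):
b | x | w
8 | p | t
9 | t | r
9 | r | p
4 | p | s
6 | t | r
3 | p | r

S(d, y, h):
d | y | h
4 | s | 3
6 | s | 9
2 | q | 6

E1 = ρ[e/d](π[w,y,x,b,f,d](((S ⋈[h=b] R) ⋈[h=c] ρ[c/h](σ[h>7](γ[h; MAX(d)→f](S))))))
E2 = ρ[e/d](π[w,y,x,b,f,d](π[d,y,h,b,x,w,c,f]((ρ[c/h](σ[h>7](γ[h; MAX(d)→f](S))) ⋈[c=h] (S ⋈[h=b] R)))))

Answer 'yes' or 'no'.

E1 stepwise |·|:
  S → 3
  R → 6
  (S ⋈[h=b] R) → 4
  S → 3
  γ[h; MAX(d)→f](S) → 3
  σ[h>7](γ[h; MAX(d)→f](S)) → 1
  ρ[c/h](σ[h>7](γ[h; MAX(d)→f](S))) → 1
  ((S ⋈[h=b] R) ⋈[h=c] ρ[c/h](σ[h>7](γ[h; MAX(d)→f](S)))) → 2
  π[w,y,x,b,f,d](((S ⋈[h=b] R) ⋈[h=c] ρ[c/h](σ[h>7](γ[h; MAX(d)→f](S))))) → 2
  ρ[e/d](π[w,y,x,b,f,d](((S ⋈[h=b] R) ⋈[h=c] ρ[c/h](σ[h>7](γ[h; MAX(d)→f](S)))))) → 2
E2 stepwise |·|:
  S → 3
  γ[h; MAX(d)→f](S) → 3
  σ[h>7](γ[h; MAX(d)→f](S)) → 1
  ρ[c/h](σ[h>7](γ[h; MAX(d)→f](S))) → 1
  S → 3
  R → 6
  (S ⋈[h=b] R) → 4
  (ρ[c/h](σ[h>7](γ[h; MAX(d)→f](S))) ⋈[c=h] (S ⋈[h=b] R)) → 2
  π[d,y,h,b,x,w,c,f]((ρ[c/h](σ[h>7](γ[h; MAX(d)→f](S))) ⋈[c=h] (S ⋈[h=b] R))) → 2
  π[w,y,x,b,f,d](π[d,y,h,b,x,w,c,f]((ρ[c/h](σ[h>7](γ[h; MAX(d)→f](S))) ⋈[c=h] (S ⋈[h=b] R)))) → 2
  ρ[e/d](π[w,y,x,b,f,d](π[d,y,h,b,x,w,c,f]((ρ[c/h](σ[h>7](γ[h; MAX(d)→f](S))) ⋈[c=h] (S ⋈[h=b] R))))) → 2

E1 and E2 produce the same multiset:
w | y | x | b | f | e
p | s | r | 9 | 6 | 6
r | s | t | 9 | 6 | 6

yes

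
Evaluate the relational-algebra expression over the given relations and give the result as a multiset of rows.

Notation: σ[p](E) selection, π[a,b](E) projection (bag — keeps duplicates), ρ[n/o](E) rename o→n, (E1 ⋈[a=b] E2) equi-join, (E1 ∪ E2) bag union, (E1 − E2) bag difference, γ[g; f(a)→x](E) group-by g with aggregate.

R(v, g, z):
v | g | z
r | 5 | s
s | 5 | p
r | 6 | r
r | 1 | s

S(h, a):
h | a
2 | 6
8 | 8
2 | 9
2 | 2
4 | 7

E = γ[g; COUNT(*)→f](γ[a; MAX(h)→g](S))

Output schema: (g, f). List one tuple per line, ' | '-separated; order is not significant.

Subexpression sizes:
  S → 5
  γ[a; MAX(h)→g](S) → 5
  γ[g; COUNT(*)→f](γ[a; MAX(h)→g](S)) → 3

== RESULT ==
g | f
2 | 3
4 | 1
8 | 1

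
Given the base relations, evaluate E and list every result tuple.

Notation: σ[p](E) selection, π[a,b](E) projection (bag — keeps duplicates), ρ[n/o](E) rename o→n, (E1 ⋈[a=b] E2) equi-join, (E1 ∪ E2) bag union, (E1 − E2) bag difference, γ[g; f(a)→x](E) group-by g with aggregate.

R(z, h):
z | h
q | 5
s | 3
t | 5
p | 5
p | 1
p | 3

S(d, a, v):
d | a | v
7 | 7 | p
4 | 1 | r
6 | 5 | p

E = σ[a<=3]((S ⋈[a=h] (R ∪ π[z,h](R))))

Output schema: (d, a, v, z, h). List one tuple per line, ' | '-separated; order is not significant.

Stepwise |·|:
  S → 3
  R → 6
  R → 6
  π[z,h](R) → 6
  (R ∪ π[z,h](R)) → 12
  (S ⋈[a=h] (R ∪ π[z,h](R))) → 8
  σ[a<=3]((S ⋈[a=h] (R ∪ π[z,h](R)))) → 2

== RESULT ==
d | a | v | z | h
4 | 1 | r | p | 1
4 | 1 | r | p | 1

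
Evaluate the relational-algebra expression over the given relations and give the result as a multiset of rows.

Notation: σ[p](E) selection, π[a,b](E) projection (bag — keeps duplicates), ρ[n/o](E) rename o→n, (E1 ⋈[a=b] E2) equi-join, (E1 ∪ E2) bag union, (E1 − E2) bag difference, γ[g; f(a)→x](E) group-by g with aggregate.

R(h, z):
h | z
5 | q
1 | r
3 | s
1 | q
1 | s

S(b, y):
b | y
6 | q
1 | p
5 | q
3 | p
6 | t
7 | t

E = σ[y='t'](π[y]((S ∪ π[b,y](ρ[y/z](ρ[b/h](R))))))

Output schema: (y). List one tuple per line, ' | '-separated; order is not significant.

Per-node cardinality:
  S → 6
  R → 5
  ρ[b/h](R) → 5
  ρ[y/z](ρ[b/h](R)) → 5
  π[b,y](ρ[y/z](ρ[b/h](R))) → 5
  (S ∪ π[b,y](ρ[y/z](ρ[b/h](R)))) → 11
  π[y]((S ∪ π[b,y](ρ[y/z](ρ[b/h](R))))) → 11
  σ[y='t'](π[y]((S ∪ π[b,y](ρ[y/z](ρ[b/h](R)))))) → 2

== RESULT ==
y
t
t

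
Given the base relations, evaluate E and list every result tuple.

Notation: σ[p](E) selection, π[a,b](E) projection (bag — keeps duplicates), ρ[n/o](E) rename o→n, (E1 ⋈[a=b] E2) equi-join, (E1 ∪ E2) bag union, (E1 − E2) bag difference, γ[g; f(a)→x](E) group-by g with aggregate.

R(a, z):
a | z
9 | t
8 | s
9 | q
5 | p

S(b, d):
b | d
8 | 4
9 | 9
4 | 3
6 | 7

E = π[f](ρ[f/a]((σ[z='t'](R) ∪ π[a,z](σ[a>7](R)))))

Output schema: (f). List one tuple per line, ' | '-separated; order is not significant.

Stepwise |·|:
  R → 4
  σ[z='t'](R) → 1
  R → 4
  σ[a>7](R) → 3
  π[a,z](σ[a>7](R)) → 3
  (σ[z='t'](R) ∪ π[a,z](σ[a>7](R))) → 4
  ρ[f/a]((σ[z='t'](R) ∪ π[a,z](σ[a>7](R)))) → 4
  π[f](ρ[f/a]((σ[z='t'](R) ∪ π[a,z](σ[a>7](R))))) → 4

== RESULT ==
f
8
9
9
9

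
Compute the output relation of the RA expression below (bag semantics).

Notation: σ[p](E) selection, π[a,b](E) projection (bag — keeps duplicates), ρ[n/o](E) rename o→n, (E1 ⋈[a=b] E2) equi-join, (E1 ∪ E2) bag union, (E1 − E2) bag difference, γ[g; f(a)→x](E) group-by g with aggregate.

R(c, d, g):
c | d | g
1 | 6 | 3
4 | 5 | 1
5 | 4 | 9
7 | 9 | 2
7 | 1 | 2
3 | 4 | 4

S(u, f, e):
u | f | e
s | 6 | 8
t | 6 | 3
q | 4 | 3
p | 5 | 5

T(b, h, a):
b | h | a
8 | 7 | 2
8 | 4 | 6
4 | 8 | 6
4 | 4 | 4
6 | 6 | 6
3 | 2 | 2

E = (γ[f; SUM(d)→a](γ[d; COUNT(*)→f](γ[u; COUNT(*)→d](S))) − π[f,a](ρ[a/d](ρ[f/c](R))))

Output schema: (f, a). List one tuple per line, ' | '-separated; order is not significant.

Row counts bottom-up:
  S → 4
  γ[u; COUNT(*)→d](S) → 4
  γ[d; COUNT(*)→f](γ[u; COUNT(*)→d](S)) → 1
  γ[f; SUM(d)→a](γ[d; COUNT(*)→f](γ[u; COUNT(*)→d](S))) → 1
  R → 6
  ρ[f/c](R) → 6
  ρ[a/d](ρ[f/c](R)) → 6
  π[f,a](ρ[a/d](ρ[f/c](R))) → 6
  (γ[f; SUM(d)→a](γ[d; COUNT(*)→f](γ[u; COUNT(*)→d](S))) − π[f,a](ρ[a/d](ρ[f/c](R)))) → 1

== RESULT ==
f | a
4 | 1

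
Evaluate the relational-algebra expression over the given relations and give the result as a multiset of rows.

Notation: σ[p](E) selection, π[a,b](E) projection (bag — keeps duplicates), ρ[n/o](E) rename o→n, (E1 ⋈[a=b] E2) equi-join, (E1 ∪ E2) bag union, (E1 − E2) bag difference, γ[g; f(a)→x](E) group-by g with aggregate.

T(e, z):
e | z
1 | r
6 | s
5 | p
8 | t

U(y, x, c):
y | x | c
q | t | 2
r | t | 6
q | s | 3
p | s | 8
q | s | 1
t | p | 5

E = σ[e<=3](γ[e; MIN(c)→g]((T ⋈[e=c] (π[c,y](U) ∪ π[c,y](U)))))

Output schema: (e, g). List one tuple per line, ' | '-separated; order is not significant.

Subexpression sizes:
  T → 4
  U → 6
  π[c,y](U) → 6
  U → 6
  π[c,y](U) → 6
  (π[c,y](U) ∪ π[c,y](U)) → 12
  (T ⋈[e=c] (π[c,y](U) ∪ π[c,y](U))) → 8
  γ[e; MIN(c)→g]((T ⋈[e=c] (π[c,y](U) ∪ π[c,y](U)))) → 4
  σ[e<=3](γ[e; MIN(c)→g]((T ⋈[e=c] (π[c,y](U) ∪ π[c,y](U))))) → 1

== RESULT ==
e | g
1 | 1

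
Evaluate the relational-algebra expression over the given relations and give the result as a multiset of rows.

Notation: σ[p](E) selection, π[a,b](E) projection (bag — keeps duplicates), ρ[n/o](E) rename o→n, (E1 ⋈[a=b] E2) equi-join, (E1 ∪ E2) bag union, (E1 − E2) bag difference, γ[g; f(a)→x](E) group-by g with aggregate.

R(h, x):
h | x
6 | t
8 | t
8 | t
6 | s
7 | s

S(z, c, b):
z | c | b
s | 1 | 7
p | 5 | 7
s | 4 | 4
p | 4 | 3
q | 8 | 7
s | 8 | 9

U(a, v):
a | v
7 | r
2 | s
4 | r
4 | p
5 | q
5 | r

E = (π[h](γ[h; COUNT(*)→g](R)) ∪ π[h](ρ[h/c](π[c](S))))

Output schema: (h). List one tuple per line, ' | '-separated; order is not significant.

Stepwise |·|:
  R → 5
  γ[h; COUNT(*)→g](R) → 3
  π[h](γ[h; COUNT(*)→g](R)) → 3
  S → 6
  π[c](S) → 6
  ρ[h/c](π[c](S)) → 6
  π[h](ρ[h/c](π[c](S))) → 6
  (π[h](γ[h; COUNT(*)→g](R)) ∪ π[h](ρ[h/c](π[c](S)))) → 9

== RESULT ==
h
1
4
4
5
6
7
8
8
8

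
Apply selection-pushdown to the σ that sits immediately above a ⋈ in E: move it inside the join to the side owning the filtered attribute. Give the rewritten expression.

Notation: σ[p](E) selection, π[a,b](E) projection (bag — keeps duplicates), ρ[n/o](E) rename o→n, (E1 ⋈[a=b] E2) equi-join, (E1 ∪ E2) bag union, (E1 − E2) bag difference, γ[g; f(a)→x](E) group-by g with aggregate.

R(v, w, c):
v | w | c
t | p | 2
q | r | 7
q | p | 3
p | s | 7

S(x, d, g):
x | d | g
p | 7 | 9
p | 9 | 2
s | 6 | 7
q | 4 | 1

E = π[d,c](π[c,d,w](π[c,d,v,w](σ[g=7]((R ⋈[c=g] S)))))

σ filters on g, owned by the right side.
E' = π[d,c](π[c,d,w](π[c,d,v,w]((R ⋈[c=g] σ[g=7](S)))))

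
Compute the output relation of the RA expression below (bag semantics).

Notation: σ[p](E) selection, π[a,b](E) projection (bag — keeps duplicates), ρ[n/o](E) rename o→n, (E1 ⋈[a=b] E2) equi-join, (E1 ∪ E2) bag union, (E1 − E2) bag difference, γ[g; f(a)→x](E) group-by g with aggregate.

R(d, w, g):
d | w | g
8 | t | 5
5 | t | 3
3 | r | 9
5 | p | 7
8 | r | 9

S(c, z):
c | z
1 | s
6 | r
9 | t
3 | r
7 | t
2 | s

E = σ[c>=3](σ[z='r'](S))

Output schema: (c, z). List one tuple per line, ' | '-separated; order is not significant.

Stepwise |·|:
  S → 6
  σ[z='r'](S) → 2
  σ[c>=3](σ[z='r'](S)) → 2

== RESULT ==
c | z
3 | r
6 | r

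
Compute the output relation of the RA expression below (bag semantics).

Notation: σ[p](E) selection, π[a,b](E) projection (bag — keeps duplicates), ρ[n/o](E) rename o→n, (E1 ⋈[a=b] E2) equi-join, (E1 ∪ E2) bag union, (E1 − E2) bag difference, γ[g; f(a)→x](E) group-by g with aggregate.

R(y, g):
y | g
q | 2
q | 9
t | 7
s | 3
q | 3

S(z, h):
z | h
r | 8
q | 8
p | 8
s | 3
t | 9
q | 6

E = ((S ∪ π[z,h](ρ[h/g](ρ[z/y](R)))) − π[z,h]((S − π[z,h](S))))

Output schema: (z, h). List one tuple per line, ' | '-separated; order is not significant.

Per-node cardinality:
  S → 6
  R → 5
  ρ[z/y](R) → 5
  ρ[h/g](ρ[z/y](R)) → 5
  π[z,h](ρ[h/g](ρ[z/y](R))) → 5
  (S ∪ π[z,h](ρ[h/g](ρ[z/y](R)))) → 11
  S → 6
  S → 6
  π[z,h](S) → 6
  (S − π[z,h](S)) → 0
  π[z,h]((S − π[z,h](S))) → 0
  ((S ∪ π[z,h](ρ[h/g](ρ[z/y](R)))) − π[z,h]((S − π[z,h](S)))) → 11

== RESULT ==
z | h
p | 8
q | 2
q | 3
q | 6
q | 8
q | 9
r | 8
s | 3
s | 3
t | 7
t | 9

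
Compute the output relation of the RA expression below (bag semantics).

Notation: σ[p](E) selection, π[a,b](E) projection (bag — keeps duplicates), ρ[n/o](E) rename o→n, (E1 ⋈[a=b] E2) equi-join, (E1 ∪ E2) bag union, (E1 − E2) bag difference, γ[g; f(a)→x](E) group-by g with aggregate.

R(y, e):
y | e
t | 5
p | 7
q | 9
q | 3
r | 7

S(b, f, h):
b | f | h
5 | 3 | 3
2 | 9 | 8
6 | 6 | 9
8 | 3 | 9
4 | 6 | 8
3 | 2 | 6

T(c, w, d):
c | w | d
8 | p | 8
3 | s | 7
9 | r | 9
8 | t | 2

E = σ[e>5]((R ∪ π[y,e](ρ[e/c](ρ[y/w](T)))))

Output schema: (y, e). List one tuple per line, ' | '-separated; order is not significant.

Stepwise |·|:
  R → 5
  T → 4
  ρ[y/w](T) → 4
  ρ[e/c](ρ[y/w](T)) → 4
  π[y,e](ρ[e/c](ρ[y/w](T))) → 4
  (R ∪ π[y,e](ρ[e/c](ρ[y/w](T)))) → 9
  σ[e>5]((R ∪ π[y,e](ρ[e/c](ρ[y/w](T))))) → 6

== RESULT ==
y | e
p | 7
p | 8
q | 9
r | 7
r | 9
t | 8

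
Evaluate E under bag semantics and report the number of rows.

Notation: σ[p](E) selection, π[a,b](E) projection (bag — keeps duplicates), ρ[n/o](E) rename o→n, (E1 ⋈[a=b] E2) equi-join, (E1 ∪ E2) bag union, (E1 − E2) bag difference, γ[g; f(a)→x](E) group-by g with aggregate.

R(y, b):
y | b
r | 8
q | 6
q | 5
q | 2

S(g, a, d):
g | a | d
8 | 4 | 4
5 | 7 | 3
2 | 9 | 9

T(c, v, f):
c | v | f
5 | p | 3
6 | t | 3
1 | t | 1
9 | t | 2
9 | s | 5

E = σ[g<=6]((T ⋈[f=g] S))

Per-node cardinality:
  T → 5
  S → 3
  (T ⋈[f=g] S) → 2
  σ[g<=6]((T ⋈[f=g] S)) → 2

|E| = 2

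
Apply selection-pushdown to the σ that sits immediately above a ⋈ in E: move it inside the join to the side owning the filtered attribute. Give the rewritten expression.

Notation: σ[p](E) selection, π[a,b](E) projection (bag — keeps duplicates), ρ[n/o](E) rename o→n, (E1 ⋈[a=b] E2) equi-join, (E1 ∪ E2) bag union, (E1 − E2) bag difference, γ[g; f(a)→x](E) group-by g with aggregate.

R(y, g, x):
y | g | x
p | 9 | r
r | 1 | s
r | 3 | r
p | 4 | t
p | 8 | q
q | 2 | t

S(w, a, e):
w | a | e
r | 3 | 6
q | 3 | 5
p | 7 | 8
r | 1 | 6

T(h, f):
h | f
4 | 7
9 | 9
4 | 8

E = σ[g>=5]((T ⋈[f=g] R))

σ filters on g, owned by the right side.
E' = (T ⋈[f=g] σ[g>=5](R))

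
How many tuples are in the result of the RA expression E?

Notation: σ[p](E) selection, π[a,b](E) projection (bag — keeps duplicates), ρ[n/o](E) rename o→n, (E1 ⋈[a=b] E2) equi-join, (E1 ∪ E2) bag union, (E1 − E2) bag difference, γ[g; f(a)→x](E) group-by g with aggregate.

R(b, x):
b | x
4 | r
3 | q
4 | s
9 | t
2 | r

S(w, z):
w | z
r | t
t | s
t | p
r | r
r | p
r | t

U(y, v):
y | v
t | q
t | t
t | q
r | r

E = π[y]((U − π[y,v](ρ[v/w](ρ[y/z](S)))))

Per-node cardinality:
  U → 4
  S → 6
  ρ[y/z](S) → 6
  ρ[v/w](ρ[y/z](S)) → 6
  π[y,v](ρ[v/w](ρ[y/z](S))) → 6
  (U − π[y,v](ρ[v/w](ρ[y/z](S)))) → 3
  π[y]((U − π[y,v](ρ[v/w](ρ[y/z](S))))) → 3

|E| = 3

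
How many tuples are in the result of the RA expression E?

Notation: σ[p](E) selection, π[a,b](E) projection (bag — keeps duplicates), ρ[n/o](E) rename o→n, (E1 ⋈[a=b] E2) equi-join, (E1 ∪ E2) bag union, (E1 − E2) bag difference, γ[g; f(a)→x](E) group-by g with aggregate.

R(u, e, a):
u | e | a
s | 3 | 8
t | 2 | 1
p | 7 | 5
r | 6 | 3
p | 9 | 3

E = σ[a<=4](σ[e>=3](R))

Subexpression sizes:
  R → 5
  σ[e>=3](R) → 4
  σ[a<=4](σ[e>=3](R)) → 2

|E| = 2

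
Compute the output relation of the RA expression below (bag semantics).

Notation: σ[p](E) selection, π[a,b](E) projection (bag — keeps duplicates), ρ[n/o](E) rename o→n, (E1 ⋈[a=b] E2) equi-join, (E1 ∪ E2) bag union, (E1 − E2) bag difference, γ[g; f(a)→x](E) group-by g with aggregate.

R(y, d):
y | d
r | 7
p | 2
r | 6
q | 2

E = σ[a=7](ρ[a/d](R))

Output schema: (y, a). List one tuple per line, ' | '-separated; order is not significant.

Subexpression sizes:
  R → 4
  ρ[a/d](R) → 4
  σ[a=7](ρ[a/d](R)) → 1

== RESULT ==
y | a
r | 7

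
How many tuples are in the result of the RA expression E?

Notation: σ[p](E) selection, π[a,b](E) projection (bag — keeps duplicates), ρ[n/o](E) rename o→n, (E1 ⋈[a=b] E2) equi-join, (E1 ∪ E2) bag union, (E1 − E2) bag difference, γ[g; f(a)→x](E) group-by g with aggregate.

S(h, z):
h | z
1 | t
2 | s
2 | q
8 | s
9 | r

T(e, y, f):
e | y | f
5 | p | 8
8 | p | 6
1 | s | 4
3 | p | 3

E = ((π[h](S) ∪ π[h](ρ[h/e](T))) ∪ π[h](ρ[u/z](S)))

Row counts bottom-up:
  S → 5
  π[h](S) → 5
  T → 4
  ρ[h/e](T) → 4
  π[h](ρ[h/e](T)) → 4
  (π[h](S) ∪ π[h](ρ[h/e](T))) → 9
  S → 5
  ρ[u/z](S) → 5
  π[h](ρ[u/z](S)) → 5
  ((π[h](S) ∪ π[h](ρ[h/e](T))) ∪ π[h](ρ[u/z](S))) → 14

|E| = 14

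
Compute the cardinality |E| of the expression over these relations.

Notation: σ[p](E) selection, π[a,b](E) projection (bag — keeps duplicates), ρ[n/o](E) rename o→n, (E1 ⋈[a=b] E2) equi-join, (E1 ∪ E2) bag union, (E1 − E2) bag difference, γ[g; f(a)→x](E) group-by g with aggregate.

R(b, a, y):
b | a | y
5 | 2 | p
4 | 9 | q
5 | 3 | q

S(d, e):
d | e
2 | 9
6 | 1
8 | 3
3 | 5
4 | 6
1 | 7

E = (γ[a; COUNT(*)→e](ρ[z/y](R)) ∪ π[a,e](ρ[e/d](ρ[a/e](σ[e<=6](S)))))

Stepwise |·|:
  R → 3
  ρ[z/y](R) → 3
  γ[a; COUNT(*)→e](ρ[z/y](R)) → 3
  S → 6
  σ[e<=6](S) → 4
  ρ[a/e](σ[e<=6](S)) → 4
  ρ[e/d](ρ[a/e](σ[e<=6](S))) → 4
  π[a,e](ρ[e/d](ρ[a/e](σ[e<=6](S)))) → 4
  (γ[a; COUNT(*)→e](ρ[z/y](R)) ∪ π[a,e](ρ[e/d](ρ[a/e](σ[e<=6](S))))) → 7

|E| = 7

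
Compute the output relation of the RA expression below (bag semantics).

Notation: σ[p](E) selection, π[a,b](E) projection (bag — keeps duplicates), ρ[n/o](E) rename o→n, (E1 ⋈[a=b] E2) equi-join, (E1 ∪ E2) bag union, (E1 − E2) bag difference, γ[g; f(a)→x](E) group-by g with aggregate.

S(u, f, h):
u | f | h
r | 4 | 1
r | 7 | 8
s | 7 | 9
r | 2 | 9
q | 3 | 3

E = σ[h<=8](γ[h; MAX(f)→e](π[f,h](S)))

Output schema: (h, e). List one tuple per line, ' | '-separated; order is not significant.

Per-node cardinality:
  S → 5
  π[f,h](S) → 5
  γ[h; MAX(f)→e](π[f,h](S)) → 4
  σ[h<=8](γ[h; MAX(f)→e](π[f,h](S))) → 3

== RESULT ==
h | e
1 | 4
3 | 3
8 | 7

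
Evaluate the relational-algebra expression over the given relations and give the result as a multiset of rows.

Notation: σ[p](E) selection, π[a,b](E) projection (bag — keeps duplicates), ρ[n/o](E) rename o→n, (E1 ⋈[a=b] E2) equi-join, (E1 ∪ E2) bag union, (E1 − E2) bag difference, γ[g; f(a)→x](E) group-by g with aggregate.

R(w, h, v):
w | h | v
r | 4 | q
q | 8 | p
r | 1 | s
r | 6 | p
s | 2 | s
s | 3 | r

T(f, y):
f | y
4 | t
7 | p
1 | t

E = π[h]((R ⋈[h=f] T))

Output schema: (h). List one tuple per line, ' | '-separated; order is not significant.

Per-node cardinality:
  R → 6
  T → 3
  (R ⋈[h=f] T) → 2
  π[h]((R ⋈[h=f] T)) → 2

== RESULT ==
h
1
4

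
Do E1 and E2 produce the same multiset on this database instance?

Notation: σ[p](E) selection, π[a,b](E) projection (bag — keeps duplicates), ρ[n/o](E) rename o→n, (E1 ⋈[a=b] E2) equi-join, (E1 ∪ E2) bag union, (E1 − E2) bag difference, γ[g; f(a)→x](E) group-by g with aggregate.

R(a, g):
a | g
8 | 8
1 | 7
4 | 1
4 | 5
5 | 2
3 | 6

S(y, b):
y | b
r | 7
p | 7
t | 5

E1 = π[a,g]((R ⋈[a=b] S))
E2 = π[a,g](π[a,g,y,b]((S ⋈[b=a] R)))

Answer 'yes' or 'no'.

E1 stepwise |·|:
  R → 6
  S → 3
  (R ⋈[a=b] S) → 1
  π[a,g]((R ⋈[a=b] S)) → 1
E2 stepwise |·|:
  S → 3
  R → 6
  (S ⋈[b=a] R) → 1
  π[a,g,y,b]((S ⋈[b=a] R)) → 1
  π[a,g](π[a,g,y,b]((S ⋈[b=a] R))) → 1

E1 and E2 produce the same multiset:
a | g
5 | 2

yes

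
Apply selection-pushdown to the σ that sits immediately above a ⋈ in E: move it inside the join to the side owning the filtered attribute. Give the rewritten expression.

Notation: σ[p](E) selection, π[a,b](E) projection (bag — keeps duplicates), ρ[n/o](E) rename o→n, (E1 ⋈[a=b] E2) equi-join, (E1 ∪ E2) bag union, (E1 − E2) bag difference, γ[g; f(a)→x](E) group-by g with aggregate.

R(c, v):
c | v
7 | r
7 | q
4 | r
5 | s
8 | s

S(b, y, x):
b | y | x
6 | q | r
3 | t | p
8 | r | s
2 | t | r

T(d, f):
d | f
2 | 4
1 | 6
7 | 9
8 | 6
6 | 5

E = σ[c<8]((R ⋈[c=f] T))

σ filters on c, owned by the left side.
E' = (σ[c<8](R) ⋈[c=f] T)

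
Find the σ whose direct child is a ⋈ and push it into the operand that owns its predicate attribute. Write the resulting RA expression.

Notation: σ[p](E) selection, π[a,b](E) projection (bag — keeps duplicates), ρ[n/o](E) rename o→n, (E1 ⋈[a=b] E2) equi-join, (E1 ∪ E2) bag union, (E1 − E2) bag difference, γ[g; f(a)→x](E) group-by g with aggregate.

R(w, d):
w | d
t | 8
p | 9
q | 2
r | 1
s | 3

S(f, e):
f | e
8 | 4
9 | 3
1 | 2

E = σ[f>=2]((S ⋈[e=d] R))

σ filters on f, owned by the left side.
E' = (σ[f>=2](S) ⋈[e=d] R)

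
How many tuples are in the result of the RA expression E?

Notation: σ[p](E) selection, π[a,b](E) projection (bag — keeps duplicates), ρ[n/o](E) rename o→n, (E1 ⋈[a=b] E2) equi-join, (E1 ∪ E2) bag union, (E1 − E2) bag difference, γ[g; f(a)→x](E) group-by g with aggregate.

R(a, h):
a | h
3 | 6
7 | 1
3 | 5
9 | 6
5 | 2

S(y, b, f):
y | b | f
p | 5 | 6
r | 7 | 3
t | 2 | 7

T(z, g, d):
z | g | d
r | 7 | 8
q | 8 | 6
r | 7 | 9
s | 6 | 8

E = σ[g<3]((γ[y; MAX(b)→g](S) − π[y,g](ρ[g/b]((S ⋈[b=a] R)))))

Per-node cardinality:
  S → 3
  γ[y; MAX(b)→g](S) → 3
  S → 3
  R → 5
  (S ⋈[b=a] R) → 2
  ρ[g/b]((S ⋈[b=a] R)) → 2
  π[y,g](ρ[g/b]((S ⋈[b=a] R))) → 2
  (γ[y; MAX(b)→g](S) − π[y,g](ρ[g/b]((S ⋈[b=a] R)))) → 1
  σ[g<3]((γ[y; MAX(b)→g](S) − π[y,g](ρ[g/b]((S ⋈[b=a] R))))) → 1

|E| = 1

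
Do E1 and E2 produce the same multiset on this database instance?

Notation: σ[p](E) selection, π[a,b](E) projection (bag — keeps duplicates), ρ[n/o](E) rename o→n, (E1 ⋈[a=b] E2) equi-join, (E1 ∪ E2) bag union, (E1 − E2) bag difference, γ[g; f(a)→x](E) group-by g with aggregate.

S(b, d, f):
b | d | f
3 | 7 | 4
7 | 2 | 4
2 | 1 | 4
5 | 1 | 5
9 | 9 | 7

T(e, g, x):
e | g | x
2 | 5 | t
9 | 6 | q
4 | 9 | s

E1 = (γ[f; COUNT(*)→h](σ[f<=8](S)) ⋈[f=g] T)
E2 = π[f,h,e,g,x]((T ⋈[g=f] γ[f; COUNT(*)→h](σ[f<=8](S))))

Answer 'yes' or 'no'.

E1 per-node cardinality:
  S → 5
  σ[f<=8](S) → 5
  γ[f; COUNT(*)→h](σ[f<=8](S)) → 3
  T → 3
  (γ[f; COUNT(*)→h](σ[f<=8](S)) ⋈[f=g] T) → 1
E2 per-node cardinality:
  T → 3
  S → 5
  σ[f<=8](S) → 5
  γ[f; COUNT(*)→h](σ[f<=8](S)) → 3
  (T ⋈[g=f] γ[f; COUNT(*)→h](σ[f<=8](S))) → 1
  π[f,h,e,g,x]((T ⋈[g=f] γ[f; COUNT(*)→h](σ[f<=8](S)))) → 1

E1 and E2 produce the same multiset:
f | h | e | g | x
5 | 1 | 2 | 5 | t

yes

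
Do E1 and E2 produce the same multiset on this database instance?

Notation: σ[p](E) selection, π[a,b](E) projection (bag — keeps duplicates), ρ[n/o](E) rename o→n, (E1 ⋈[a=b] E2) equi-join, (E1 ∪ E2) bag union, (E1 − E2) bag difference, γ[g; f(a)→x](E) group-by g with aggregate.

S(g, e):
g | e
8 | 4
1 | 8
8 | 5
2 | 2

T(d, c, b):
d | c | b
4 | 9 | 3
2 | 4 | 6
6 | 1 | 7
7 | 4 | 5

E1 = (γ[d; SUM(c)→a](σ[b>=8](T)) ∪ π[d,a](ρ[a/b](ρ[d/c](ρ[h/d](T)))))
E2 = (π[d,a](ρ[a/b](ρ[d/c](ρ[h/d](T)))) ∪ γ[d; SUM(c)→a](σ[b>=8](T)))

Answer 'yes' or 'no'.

E1 stepwise |·|:
  T → 4
  σ[b>=8](T) → 0
  γ[d; SUM(c)→a](σ[b>=8](T)) → 0
  T → 4
  ρ[h/d](T) → 4
  ρ[d/c](ρ[h/d](T)) → 4
  ρ[a/b](ρ[d/c](ρ[h/d](T))) → 4
  π[d,a](ρ[a/b](ρ[d/c](ρ[h/d](T)))) → 4
  (γ[d; SUM(c)→a](σ[b>=8](T)) ∪ π[d,a](ρ[a/b](ρ[d/c](ρ[h/d](T))))) → 4
E2 stepwise |·|:
  T → 4
  ρ[h/d](T) → 4
  ρ[d/c](ρ[h/d](T)) → 4
  ρ[a/b](ρ[d/c](ρ[h/d](T))) → 4
  π[d,a](ρ[a/b](ρ[d/c](ρ[h/d](T)))) → 4
  T → 4
  σ[b>=8](T) → 0
  γ[d; SUM(c)→a](σ[b>=8](T)) → 0
  (π[d,a](ρ[a/b](ρ[d/c](ρ[h/d](T)))) ∪ γ[d; SUM(c)→a](σ[b>=8](T))) → 4

E1 and E2 produce the same multiset:
d | a
1 | 7
4 | 5
4 | 6
9 | 3

yes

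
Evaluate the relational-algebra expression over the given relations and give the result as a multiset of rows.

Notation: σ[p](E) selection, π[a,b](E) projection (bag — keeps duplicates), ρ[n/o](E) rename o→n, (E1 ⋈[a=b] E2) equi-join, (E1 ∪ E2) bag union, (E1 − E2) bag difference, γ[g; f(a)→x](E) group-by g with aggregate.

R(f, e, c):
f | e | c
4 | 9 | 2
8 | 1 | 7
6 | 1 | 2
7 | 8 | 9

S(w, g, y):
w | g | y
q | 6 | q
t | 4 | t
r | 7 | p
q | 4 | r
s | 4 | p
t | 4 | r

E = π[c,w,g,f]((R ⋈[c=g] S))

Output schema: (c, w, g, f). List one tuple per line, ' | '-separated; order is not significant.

Stepwise |·|:
  R → 4
  S → 6
  (R ⋈[c=g] S) → 1
  π[c,w,g,f]((R ⋈[c=g] S)) → 1

== RESULT ==
c | w | g | f
7 | r | 7 | 8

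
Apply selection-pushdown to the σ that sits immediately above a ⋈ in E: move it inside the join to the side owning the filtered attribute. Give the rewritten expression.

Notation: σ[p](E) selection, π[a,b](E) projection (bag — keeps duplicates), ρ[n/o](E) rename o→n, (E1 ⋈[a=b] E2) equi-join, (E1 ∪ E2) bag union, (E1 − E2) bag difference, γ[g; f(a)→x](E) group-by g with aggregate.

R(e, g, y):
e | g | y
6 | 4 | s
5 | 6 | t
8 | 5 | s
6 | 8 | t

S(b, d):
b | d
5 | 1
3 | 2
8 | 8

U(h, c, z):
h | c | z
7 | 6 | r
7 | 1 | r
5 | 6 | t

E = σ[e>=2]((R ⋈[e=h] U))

σ filters on e, owned by the left side.
E' = (σ[e>=2](R) ⋈[e=h] U)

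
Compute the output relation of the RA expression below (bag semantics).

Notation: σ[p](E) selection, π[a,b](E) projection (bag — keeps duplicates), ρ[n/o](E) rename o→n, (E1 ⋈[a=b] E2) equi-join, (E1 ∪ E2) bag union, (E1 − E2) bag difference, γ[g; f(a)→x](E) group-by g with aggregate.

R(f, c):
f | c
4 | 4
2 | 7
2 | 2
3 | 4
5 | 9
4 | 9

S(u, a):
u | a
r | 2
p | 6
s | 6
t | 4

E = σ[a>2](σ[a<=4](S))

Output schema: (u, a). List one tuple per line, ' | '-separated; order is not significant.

Per-node cardinality:
  S → 4
  σ[a<=4](S) → 2
  σ[a>2](σ[a<=4](S)) → 1

== RESULT ==
u | a
t | 4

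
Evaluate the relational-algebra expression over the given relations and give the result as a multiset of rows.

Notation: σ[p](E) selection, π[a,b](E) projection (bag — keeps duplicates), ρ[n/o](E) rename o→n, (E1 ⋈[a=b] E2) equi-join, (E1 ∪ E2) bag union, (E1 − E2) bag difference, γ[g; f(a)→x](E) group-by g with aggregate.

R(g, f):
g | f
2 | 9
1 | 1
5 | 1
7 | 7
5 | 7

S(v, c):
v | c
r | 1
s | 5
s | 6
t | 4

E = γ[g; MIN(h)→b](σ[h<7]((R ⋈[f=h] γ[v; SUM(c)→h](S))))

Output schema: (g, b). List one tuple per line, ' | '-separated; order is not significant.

Subexpression sizes:
  R → 5
  S → 4
  γ[v; SUM(c)→h](S) → 3
  (R ⋈[f=h] γ[v; SUM(c)→h](S)) → 2
  σ[h<7]((R ⋈[f=h] γ[v; SUM(c)→h](S))) → 2
  γ[g; MIN(h)→b](σ[h<7]((R ⋈[f=h] γ[v; SUM(c)→h](S)))) → 2

== RESULT ==
g | b
1 | 1
5 | 1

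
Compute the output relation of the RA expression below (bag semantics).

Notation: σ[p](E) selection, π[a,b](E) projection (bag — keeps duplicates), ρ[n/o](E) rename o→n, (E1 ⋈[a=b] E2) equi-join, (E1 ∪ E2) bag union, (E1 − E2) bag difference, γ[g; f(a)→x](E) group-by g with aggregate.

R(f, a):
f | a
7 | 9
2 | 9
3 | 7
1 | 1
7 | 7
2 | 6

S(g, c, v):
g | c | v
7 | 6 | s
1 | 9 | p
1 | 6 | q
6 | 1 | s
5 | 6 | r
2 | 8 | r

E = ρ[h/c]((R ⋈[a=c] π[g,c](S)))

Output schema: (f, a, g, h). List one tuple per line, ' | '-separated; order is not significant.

Stepwise |·|:
  R → 6
  S → 6
  π[g,c](S) → 6
  (R ⋈[a=c] π[g,c](S)) → 6
  ρ[h/c]((R ⋈[a=c] π[g,c](S))) → 6

== RESULT ==
f | a | g | h
1 | 1 | 6 | 1
2 | 6 | 1 | 6
2 | 6 | 5 | 6
2 | 6 | 7 | 6
2 | 9 | 1 | 9
7 | 9 | 1 | 9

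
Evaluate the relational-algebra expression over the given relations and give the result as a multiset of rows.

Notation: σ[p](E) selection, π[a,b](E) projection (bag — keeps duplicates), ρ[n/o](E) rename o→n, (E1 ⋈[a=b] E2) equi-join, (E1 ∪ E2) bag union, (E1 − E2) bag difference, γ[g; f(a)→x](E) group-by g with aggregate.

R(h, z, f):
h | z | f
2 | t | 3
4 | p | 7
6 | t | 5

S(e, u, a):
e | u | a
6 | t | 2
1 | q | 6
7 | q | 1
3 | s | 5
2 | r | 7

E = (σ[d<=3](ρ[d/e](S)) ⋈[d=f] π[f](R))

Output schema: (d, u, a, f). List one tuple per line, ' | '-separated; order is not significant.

Subexpression sizes:
  S → 5
  ρ[d/e](S) → 5
  σ[d<=3](ρ[d/e](S)) → 3
  R → 3
  π[f](R) → 3
  (σ[d<=3](ρ[d/e](S)) ⋈[d=f] π[f](R)) → 1

== RESULT ==
d | u | a | f
3 | s | 5 | 3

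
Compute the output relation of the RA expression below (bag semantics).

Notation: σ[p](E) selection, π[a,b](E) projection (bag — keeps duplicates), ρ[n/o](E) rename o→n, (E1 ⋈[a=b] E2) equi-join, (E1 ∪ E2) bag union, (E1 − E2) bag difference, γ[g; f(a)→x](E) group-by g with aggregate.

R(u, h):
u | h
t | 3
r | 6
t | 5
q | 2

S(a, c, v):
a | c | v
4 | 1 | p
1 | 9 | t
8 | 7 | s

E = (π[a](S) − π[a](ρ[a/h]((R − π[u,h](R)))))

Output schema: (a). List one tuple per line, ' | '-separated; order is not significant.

Subexpression sizes:
  S → 3
  π[a](S) → 3
  R → 4
  R → 4
  π[u,h](R) → 4
  (R − π[u,h](R)) → 0
  ρ[a/h]((R − π[u,h](R))) → 0
  π[a](ρ[a/h]((R − π[u,h](R)))) → 0
  (π[a](S) − π[a](ρ[a/h]((R − π[u,h](R))))) → 3

== RESULT ==
a
1
4
8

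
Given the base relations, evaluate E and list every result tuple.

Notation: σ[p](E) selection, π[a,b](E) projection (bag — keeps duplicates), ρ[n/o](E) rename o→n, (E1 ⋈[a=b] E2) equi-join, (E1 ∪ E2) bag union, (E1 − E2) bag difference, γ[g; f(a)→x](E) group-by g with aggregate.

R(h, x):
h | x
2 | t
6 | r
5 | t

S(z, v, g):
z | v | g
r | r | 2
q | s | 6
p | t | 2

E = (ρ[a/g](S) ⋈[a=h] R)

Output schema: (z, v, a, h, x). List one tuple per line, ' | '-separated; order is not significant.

Stepwise |·|:
  S → 3
  ρ[a/g](S) → 3
  R → 3
  (ρ[a/g](S) ⋈[a=h] R) → 3

== RESULT ==
z | v | a | h | x
p | t | 2 | 2 | t
q | s | 6 | 6 | r
r | r | 2 | 2 | t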